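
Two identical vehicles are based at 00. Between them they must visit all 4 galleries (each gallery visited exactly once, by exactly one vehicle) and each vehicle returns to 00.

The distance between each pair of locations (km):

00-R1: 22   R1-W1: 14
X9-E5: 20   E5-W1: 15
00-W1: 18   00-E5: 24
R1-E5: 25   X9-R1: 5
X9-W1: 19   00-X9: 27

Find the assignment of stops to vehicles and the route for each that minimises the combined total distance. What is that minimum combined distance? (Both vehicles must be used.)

Minimum combined distance: 107 km.

There are 2^3 − 1 = 7 ways to divide the 4 stops into two non-empty groups. For each, the best each vehicle can do is its own shortest tour through its group:
  {X9} + {R1, E5, W1}: 54 + 75 = 129
  {R1} + {X9, E5, W1}: 44 + 80 = 124
  {X9, R1} + {E5, W1}: 54 + 57 = 111
  {E5} + {X9, R1, W1}: 48 + 64 = 112
  {X9, E5} + {R1, W1}: 71 + 54 = 125
  {R1, E5} + {X9, W1}: 71 + 64 = 135
  … (7 splits in total)
  {X9, R1, E5} + {W1}: 71 + 36 = 107  ← best
Best: vehicle 1 00 → R1 → X9 → E5 → 00 = 71; vehicle 2 00 → W1 → 00 = 36; combined 107.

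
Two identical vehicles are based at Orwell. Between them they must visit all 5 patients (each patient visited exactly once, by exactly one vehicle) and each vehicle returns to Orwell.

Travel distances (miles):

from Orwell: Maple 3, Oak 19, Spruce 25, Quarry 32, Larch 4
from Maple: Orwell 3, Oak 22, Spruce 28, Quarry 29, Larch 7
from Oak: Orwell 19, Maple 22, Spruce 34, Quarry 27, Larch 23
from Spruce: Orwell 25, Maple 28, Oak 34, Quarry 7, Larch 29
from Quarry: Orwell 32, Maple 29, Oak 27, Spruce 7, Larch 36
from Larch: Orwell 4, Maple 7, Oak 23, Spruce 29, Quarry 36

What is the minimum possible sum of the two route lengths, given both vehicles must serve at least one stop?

92 miles — the smallest possible combined total.

Try each way of splitting the stops between the two vehicles (each non-empty) and, for each split, find the best tour for each vehicle:
  {Maple} + {Oak, Spruce, Quarry, Larch}: 6 + 86 = 92
  {Oak} + {Maple, Spruce, Quarry, Larch}: 38 + 72 = 110
  {Maple, Oak} + {Spruce, Quarry, Larch}: 44 + 72 = 116
  {Spruce} + {Maple, Oak, Quarry, Larch}: 50 + 86 = 136
  {Maple, Spruce} + {Oak, Quarry, Larch}: 56 + 86 = 142
  {Oak, Spruce} + {Maple, Quarry, Larch}: 78 + 72 = 150
  … (15 splits in total)
Best: vehicle 1 Orwell → Maple → Orwell = 6; vehicle 2 Orwell → Oak → Quarry → Spruce → Larch → Orwell = 86; combined 92.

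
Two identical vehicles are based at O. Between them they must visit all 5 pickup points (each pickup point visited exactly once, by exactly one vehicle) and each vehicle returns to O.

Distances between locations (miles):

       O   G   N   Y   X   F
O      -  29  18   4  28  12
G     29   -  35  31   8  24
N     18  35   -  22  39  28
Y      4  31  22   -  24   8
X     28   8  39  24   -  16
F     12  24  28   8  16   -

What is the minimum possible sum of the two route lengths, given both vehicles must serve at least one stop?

Minimum combined distance: 97 miles.

Check every non-empty split of the stops between the two vehicles; for each half take its own optimal tour:
  {G} + {N, Y, X, F}: 58 + 85 = 143
  {N} + {G, Y, X, F}: 36 + 65 = 101
  {G, N} + {Y, X, F}: 82 + 56 = 138
  {Y} + {G, N, X, F}: 8 + 89 = 97
  {G, Y} + {N, X, F}: 64 + 85 = 149
  {N, Y} + {G, X, F}: 44 + 65 = 109
  … (15 splits in total)
Best: vehicle 1 O → Y → O = 8; vehicle 2 O → N → G → X → F → O = 89; combined 97.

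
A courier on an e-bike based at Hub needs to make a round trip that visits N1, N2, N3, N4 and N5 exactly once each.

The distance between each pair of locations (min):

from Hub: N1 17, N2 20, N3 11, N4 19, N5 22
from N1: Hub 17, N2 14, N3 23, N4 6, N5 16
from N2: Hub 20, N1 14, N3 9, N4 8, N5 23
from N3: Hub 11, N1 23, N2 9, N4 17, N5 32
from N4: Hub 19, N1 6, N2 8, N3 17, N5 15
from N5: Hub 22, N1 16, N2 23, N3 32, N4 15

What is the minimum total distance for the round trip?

There are 60 distinct closed tours to check (reversals are equivalent).
Hub - N1 - N2 - N3 - N4 - N5 - Hub: 17+14+9+17+15+22 = 94
Hub - N1 - N2 - N3 - N5 - N4 - Hub: 17+14+9+32+15+19 = 106
Hub - N1 - N2 - N4 - N3 - N5 - Hub: 17+14+8+17+32+22 = 110
Hub - N1 - N2 - N4 - N5 - N3 - Hub: 17+14+8+15+32+11 = 97
Hub - N1 - N2 - N5 - N3 - N4 - Hub: 17+14+23+32+17+19 = 122
Hub - N1 - N2 - N5 - N4 - N3 - Hub: 17+14+23+15+17+11 = 97
Hub - N1 - N3 - N2 - N4 - N5 - Hub: 17+23+9+8+15+22 = 94
Hub - N1 - N3 - N2 - N5 - N4 - Hub: 17+23+9+23+15+19 = 106
Hub - N1 - N3 - N4 - N2 - N5 - Hub: 17+23+17+8+23+22 = 110
Hub - N1 - N3 - N4 - N5 - N2 - Hub: 17+23+17+15+23+20 = 115
Hub - N1 - N3 - N5 - N2 - N4 - Hub: 17+23+32+23+8+19 = 122
Hub - N1 - N3 - N5 - N4 - N2 - Hub: 17+23+32+15+8+20 = 115
Hub - N1 - N4 - N2 - N3 - N5 - Hub: 17+6+8+9+32+22 = 94
Hub - N1 - N4 - N2 - N5 - N3 - Hub: 17+6+8+23+32+11 = 97
… (46 more)
Hub - N3 - N2 - N4 - N1 - N5 - Hub: 11+9+8+6+16+22 = 72  ← best
The minimum is 72.
One optimal route: Hub → N3 → N2 → N4 → N1 → N5 → Hub (or its reverse).

72 min — the shortest possible round trip.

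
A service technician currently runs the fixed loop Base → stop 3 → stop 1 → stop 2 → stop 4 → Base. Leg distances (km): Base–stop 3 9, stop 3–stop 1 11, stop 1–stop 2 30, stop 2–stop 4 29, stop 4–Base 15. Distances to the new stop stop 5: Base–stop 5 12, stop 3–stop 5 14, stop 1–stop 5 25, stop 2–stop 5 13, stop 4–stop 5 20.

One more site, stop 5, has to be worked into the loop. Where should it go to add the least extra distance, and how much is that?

Insertion cost between consecutive stops i–j is d(i,stop 5) + d(stop 5,j) − d(i,j):
  between Base and stop 3: 12 + 14 − 9 = 17
  between stop 3 and stop 1: 14 + 25 − 11 = 28
  between stop 1 and stop 2: 25 + 13 − 30 = 8
  between stop 2 and stop 4: 13 + 20 − 29 = 4
  between stop 4 and Base: 20 + 12 − 15 = 17
Cheapest insertion is between stop 2 and stop 4, adding 4.
New total = 94 + 4 = 98.

+4 km — insert stop 5 between stop 2 and stop 4.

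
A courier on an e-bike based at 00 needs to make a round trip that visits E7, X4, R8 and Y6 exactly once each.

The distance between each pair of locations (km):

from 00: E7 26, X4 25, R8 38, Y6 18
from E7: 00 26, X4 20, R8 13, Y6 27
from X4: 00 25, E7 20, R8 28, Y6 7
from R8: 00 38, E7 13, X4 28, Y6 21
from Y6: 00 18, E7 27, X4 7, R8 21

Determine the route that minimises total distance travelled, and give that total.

With 4 stops there are 4!/2 = 12 distinct round trips (a route and its reverse cost the same).
00→E7→X4→R8→Y6→00: 26+20+28+21+18 = 113
00→E7→X4→Y6→R8→00: 26+20+7+21+38 = 112
00→E7→R8→X4→Y6→00: 26+13+28+7+18 = 92
00→E7→R8→Y6→X4→00: 26+13+21+7+25 = 92
00→E7→Y6→X4→R8→00: 26+27+7+28+38 = 126
00→E7→Y6→R8→X4→00: 26+27+21+28+25 = 127
00→X4→E7→R8→Y6→00: 25+20+13+21+18 = 97
00→X4→E7→Y6→R8→00: 25+20+27+21+38 = 131
00→X4→R8→E7→Y6→00: 25+28+13+27+18 = 111
00→X4→Y6→E7→R8→00: 25+7+27+13+38 = 110
00→R8→E7→X4→Y6→00: 38+13+20+7+18 = 96
00→R8→X4→E7→Y6→00: 38+28+20+27+18 = 131
The minimum is 92.
One optimal route: 00 → E7 → R8 → X4 → Y6 → 00 (or its reverse).

Shortest round trip = 92 km.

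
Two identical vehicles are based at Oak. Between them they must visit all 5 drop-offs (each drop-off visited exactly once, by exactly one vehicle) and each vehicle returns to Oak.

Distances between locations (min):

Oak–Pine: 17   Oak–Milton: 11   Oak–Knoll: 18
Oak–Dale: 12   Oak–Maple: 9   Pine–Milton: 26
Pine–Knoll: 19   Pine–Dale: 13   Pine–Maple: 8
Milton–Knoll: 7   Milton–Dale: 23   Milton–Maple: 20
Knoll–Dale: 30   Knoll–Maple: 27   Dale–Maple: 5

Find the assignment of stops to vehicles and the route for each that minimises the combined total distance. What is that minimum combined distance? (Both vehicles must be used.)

78 min — the smallest possible combined total.

There are 2^4 − 1 = 15 ways to divide the 5 stops into two non-empty groups. For each, the best each vehicle can do is its own shortest tour through its group:
  {Pine} + {Milton, Knoll, Dale, Maple}: 34 + 62 = 96
  {Milton} + {Pine, Knoll, Dale, Maple}: 22 + 62 = 84
  {Pine, Milton} + {Knoll, Dale, Maple}: 54 + 62 = 116
  {Knoll} + {Pine, Milton, Dale, Maple}: 36 + 62 = 98
  {Pine, Knoll} + {Milton, Dale, Maple}: 54 + 48 = 102
  {Milton, Knoll} + {Pine, Dale, Maple}: 36 + 42 = 78
  … (15 splits in total)
Best: vehicle 1 Oak → Milton → Knoll → Oak = 36; vehicle 2 Oak → Pine → Maple → Dale → Oak = 42; combined 78.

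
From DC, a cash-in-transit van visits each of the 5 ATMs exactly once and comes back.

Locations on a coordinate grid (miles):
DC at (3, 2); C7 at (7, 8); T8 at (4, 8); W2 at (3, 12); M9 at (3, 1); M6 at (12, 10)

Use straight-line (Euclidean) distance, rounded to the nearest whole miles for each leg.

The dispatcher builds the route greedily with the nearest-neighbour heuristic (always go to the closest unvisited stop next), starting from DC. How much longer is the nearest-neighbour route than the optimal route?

Excess over optimum: 2 miles.

DC: M9=1, T8=6, C7=7, W2=10, M6=12 ⇒ M9
M9: T8=7, C7=8, W2=11, M6=13 ⇒ T8
T8: C7=3, W2=4, M6=8 ⇒ C7
C7: M6=5, W2=6 ⇒ M6
M6: W2=9 ⇒ W2
NN route DC → M9 → T8 → C7 → M6 → W2 → DC costs 35.
Optimal: DC → C7 → M6 → W2 → T8 → M9 → DC costs 33 (by enumerating all 60 distinct tours).
Excess = 35 − 33 = 2.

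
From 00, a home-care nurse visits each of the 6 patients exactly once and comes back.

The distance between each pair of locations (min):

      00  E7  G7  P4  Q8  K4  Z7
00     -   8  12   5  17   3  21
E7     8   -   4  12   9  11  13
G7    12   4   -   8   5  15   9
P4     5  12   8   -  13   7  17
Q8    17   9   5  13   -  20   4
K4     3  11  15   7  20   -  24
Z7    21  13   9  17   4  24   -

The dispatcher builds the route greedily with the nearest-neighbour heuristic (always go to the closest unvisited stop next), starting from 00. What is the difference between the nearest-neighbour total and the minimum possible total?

Excess over optimum: 8 min.

00: K4=3, P4=5, E7=8, G7=12, Q8=17, Z7=21 ⇒ K4
K4: P4=7, E7=11, G7=15, Q8=20, Z7=24 ⇒ P4
P4: G7=8, E7=12, Q8=13, Z7=17 ⇒ G7
G7: E7=4, Q8=5, Z7=9 ⇒ E7
E7: Q8=9, Z7=13 ⇒ Q8
Q8: Z7=4 ⇒ Z7
NN route 00 → K4 → P4 → G7 → E7 → Q8 → Z7 → 00 costs 56.
Optimal: 00 → E7 → G7 → Q8 → Z7 → P4 → K4 → 00 costs 48 (by enumerating all 360 distinct tours).
Excess = 56 − 48 = 8.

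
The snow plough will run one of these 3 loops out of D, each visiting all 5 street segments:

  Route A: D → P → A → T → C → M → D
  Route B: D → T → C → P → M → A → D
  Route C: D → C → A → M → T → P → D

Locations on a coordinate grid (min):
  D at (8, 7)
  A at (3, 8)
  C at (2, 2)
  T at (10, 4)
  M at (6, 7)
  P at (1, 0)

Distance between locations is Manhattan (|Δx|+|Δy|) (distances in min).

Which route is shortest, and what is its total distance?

Shortest is Route B, total 40 min.

Route A: 14 + 10 + 11 + 10 + 9 + 2 = 56
Route B: 5 + 10 + 3 + 12 + 4 + 6 = 40
Route C: 11 + 7 + 4 + 7 + 13 + 14 = 56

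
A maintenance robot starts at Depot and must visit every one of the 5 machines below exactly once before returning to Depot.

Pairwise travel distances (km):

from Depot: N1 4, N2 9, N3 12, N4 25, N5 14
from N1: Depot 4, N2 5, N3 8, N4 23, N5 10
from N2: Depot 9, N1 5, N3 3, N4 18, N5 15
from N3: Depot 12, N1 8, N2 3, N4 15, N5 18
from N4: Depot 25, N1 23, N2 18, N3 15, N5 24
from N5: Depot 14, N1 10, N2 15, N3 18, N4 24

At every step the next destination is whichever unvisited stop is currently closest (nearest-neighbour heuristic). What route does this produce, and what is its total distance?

Nearest-neighbour total = 65 km; route Depot → N1 → N2 → N3 → N4 → N5 → Depot.

Depot → [N1:4 / N2:9 / N3:12 / N5:14 / N4:25] → N1 (4)
N1 → [N2:5 / N3:8 / N5:10 / N4:23] → N2 (5)
N2 → [N3:3 / N5:15 / N4:18] → N3 (3)
N3 → [N4:15 / N5:18] → N4 (15)
N4 → [N5:24] → N5 (24)
Return N5→Depot: 14.
Total = 4 + 5 + 3 + 15 + 24 + 14 = 65.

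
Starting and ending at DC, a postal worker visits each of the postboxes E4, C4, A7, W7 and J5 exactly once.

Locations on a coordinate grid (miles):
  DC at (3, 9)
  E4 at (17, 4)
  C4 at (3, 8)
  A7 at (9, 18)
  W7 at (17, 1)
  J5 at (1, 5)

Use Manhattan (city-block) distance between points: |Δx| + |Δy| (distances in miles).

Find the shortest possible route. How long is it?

There are 60 distinct closed tours to check (reversals are equivalent).
DC-E4-C4-A7-W7-J5-DC: 19+18+16+25+20+6 = 104
DC-E4-C4-A7-J5-W7-DC: 19+18+16+21+20+22 = 116
DC-E4-C4-W7-A7-J5-DC: 19+18+21+25+21+6 = 110
DC-E4-C4-W7-J5-A7-DC: 19+18+21+20+21+15 = 114
DC-E4-C4-J5-A7-W7-DC: 19+18+5+21+25+22 = 110
DC-E4-C4-J5-W7-A7-DC: 19+18+5+20+25+15 = 102
DC-E4-A7-C4-W7-J5-DC: 19+22+16+21+20+6 = 104
DC-E4-A7-C4-J5-W7-DC: 19+22+16+5+20+22 = 104
DC-E4-A7-W7-C4-J5-DC: 19+22+25+21+5+6 = 98
DC-E4-A7-W7-J5-C4-DC: 19+22+25+20+5+1 = 92
DC-E4-A7-J5-C4-W7-DC: 19+22+21+5+21+22 = 110
DC-E4-A7-J5-W7-C4-DC: 19+22+21+20+21+1 = 104
DC-E4-W7-C4-A7-J5-DC: 19+3+21+16+21+6 = 86
DC-E4-W7-C4-J5-A7-DC: 19+3+21+5+21+15 = 84
… (46 more)
DC-C4-J5-E4-W7-A7-DC: 1+5+17+3+25+15 = 66  ← best
The minimum is 66.
One optimal route: DC → C4 → J5 → E4 → W7 → A7 → DC (or its reverse).

Minimum total distance: 66 miles.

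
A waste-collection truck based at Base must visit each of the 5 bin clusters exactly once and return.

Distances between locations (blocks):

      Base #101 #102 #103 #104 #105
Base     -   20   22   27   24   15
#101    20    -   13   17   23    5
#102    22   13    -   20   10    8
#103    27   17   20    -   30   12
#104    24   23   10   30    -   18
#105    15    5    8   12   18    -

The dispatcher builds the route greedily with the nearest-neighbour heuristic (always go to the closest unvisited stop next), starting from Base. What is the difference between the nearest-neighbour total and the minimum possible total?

9 blocks longer than the optimal tour.

Base: #105=15, #101=20, #102=22, #104=24, #103=27 ⇒ #105
#105: #101=5, #102=8, #103=12, #104=18 ⇒ #101
#101: #102=13, #103=17, #104=23 ⇒ #102
#102: #104=10, #103=20 ⇒ #104
#104: #103=30 ⇒ #103
NN route Base → #105 → #101 → #102 → #104 → #103 → Base costs 100.
Optimal: Base → #101 → #103 → #105 → #102 → #104 → Base costs 91 (by enumerating all 60 distinct tours).
Excess = 100 − 91 = 9.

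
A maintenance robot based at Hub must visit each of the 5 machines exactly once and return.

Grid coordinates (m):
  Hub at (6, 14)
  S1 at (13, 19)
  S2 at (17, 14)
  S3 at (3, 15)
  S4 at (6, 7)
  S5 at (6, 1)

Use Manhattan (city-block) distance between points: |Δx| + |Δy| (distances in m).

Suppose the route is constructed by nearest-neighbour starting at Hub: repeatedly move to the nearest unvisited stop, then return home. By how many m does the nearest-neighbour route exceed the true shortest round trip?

2 m longer than the optimal tour.

Hub: S3=4, S4=7, S2=11, S1=12, S5=13 ⇒ S3
S3: S4=11, S1=14, S2=15, S5=17 ⇒ S4
S4: S5=6, S2=18, S1=19 ⇒ S5
S5: S2=24, S1=25 ⇒ S2
S2: S1=9 ⇒ S1
NN route Hub → S3 → S4 → S5 → S2 → S1 → Hub costs 66.
Optimal: Hub → S2 → S1 → S3 → S4 → S5 → Hub costs 64 (by enumerating all 60 distinct tours).
Excess = 66 − 64 = 2.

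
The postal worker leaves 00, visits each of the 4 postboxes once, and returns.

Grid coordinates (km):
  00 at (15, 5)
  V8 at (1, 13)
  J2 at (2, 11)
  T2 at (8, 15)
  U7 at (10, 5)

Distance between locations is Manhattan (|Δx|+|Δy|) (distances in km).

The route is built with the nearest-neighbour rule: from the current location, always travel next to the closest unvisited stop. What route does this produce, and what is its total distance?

00 → [U7:5 / T2:17 / J2:19 / V8:22] → U7 (5)
U7 → [T2:12 / J2:14 / V8:17] → T2 (12)
T2 → [V8:9 / J2:10] → V8 (9)
V8 → [J2:3] → J2 (3)
Return J2→00: 19.
Total = 5 + 12 + 9 + 3 + 19 = 48.

Nearest-neighbour total = 48 km; route 00 → U7 → T2 → V8 → J2 → 00.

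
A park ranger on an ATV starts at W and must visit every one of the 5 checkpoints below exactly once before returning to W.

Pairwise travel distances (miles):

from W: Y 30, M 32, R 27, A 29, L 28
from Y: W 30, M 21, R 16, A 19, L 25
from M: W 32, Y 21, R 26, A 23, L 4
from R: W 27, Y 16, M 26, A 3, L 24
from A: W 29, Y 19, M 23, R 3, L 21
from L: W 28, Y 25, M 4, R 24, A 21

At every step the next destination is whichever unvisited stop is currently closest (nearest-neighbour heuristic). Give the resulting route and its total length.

Total distance 102 miles via the nearest-neighbour route W → R → A → Y → M → L → W.

At W the remaining stops are R 27, L 28, A 29, Y 30, M 32; go to R.
At R the remaining stops are A 3, Y 16, L 24, M 26; go to A.
At A the remaining stops are Y 19, L 21, M 23; go to Y.
At Y the remaining stops are M 21, L 25; go to M.
At M the remaining stops are L 4; go to L.
Return L→W: 28.
Total = 27 + 3 + 19 + 21 + 4 + 28 = 102.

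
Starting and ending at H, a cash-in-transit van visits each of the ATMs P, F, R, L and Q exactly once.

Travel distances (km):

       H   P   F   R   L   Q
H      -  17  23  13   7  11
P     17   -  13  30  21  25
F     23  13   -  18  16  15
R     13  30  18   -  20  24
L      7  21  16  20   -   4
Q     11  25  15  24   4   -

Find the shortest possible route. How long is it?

80 km — the shortest possible round trip.

There are 60 distinct closed tours to check (reversals are equivalent).
H - P - F - R - L - Q - H: 17+13+18+20+4+11 = 83
H - P - F - R - Q - L - H: 17+13+18+24+4+7 = 83
H - P - F - L - R - Q - H: 17+13+16+20+24+11 = 101
H - P - F - L - Q - R - H: 17+13+16+4+24+13 = 87
H - P - F - Q - R - L - H: 17+13+15+24+20+7 = 96
H - P - F - Q - L - R - H: 17+13+15+4+20+13 = 82
H - P - R - F - L - Q - H: 17+30+18+16+4+11 = 96
H - P - R - F - Q - L - H: 17+30+18+15+4+7 = 91
H - P - R - L - F - Q - H: 17+30+20+16+15+11 = 109
H - P - R - L - Q - F - H: 17+30+20+4+15+23 = 109
H - P - R - Q - F - L - H: 17+30+24+15+16+7 = 109
H - P - R - Q - L - F - H: 17+30+24+4+16+23 = 114
H - P - L - F - R - Q - H: 17+21+16+18+24+11 = 107
H - P - L - F - Q - R - H: 17+21+16+15+24+13 = 106
… (46 more)
H - R - F - P - L - Q - H: 13+18+13+21+4+11 = 80  ← best
The minimum is 80.
One optimal route: H → R → F → P → L → Q → H (or its reverse).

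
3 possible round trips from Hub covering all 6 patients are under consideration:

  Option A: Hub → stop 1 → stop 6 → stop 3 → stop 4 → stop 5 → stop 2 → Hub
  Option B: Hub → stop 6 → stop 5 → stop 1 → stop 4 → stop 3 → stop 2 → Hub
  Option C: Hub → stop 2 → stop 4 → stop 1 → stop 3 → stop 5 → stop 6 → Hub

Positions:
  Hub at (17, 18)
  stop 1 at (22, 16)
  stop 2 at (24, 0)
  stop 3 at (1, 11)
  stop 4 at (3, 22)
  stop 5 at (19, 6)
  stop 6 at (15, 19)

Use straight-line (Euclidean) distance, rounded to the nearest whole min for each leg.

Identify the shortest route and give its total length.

90 min — Option A is the shortest.

Option A: 5 + 8 + 16 + 11 + 23 + 8 + 19 = 90
Option B: 2 + 14 + 10 + 20 + 11 + 25 + 19 = 101
Option C: 19 + 30 + 20 + 22 + 19 + 14 + 2 = 126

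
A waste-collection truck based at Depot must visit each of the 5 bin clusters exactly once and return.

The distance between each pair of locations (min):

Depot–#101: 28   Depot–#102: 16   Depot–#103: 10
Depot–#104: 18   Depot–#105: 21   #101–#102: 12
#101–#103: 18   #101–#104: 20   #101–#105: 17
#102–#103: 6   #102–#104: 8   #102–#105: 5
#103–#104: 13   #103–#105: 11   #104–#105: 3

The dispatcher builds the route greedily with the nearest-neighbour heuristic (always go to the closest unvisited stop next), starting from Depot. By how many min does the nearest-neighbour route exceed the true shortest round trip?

Excess over optimum: 6 min.

From Depot: #103=10, #102=16, #104=18, #105=21, #101=28 → choose #103 (10).
From #103: #102=6, #105=11, #104=13, #101=18 → choose #102 (6).
From #102: #105=5, #104=8, #101=12 → choose #105 (5).
From #105: #104=3, #101=17 → choose #104 (3).
From #104: #101=20 → choose #101 (20).
NN route Depot → #103 → #102 → #105 → #104 → #101 → Depot costs 72.
Optimal: Depot → #103 → #101 → #102 → #105 → #104 → Depot costs 66 (by enumerating all 60 distinct tours).
Excess = 72 − 66 = 6.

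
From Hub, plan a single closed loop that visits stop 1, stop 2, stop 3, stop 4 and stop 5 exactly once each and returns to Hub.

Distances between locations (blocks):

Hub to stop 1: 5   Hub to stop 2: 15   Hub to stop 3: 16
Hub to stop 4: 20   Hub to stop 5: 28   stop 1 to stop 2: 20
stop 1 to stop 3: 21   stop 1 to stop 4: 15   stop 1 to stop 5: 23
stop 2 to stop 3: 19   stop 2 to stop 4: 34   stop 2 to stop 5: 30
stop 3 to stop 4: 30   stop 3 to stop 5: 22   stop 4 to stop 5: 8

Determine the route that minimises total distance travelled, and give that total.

Minimum total distance: 84 blocks.

There are 60 distinct closed tours to check (reversals are equivalent).
Hub - stop 1 - stop 2 - stop 3 - stop 4 - stop 5 - Hub: 5+20+19+30+8+28 = 110
Hub - stop 1 - stop 2 - stop 3 - stop 5 - stop 4 - Hub: 5+20+19+22+8+20 = 94
Hub - stop 1 - stop 2 - stop 4 - stop 3 - stop 5 - Hub: 5+20+34+30+22+28 = 139
Hub - stop 1 - stop 2 - stop 4 - stop 5 - stop 3 - Hub: 5+20+34+8+22+16 = 105
Hub - stop 1 - stop 2 - stop 5 - stop 3 - stop 4 - Hub: 5+20+30+22+30+20 = 127
Hub - stop 1 - stop 2 - stop 5 - stop 4 - stop 3 - Hub: 5+20+30+8+30+16 = 109
Hub - stop 1 - stop 3 - stop 2 - stop 4 - stop 5 - Hub: 5+21+19+34+8+28 = 115
Hub - stop 1 - stop 3 - stop 2 - stop 5 - stop 4 - Hub: 5+21+19+30+8+20 = 103
Hub - stop 1 - stop 3 - stop 4 - stop 2 - stop 5 - Hub: 5+21+30+34+30+28 = 148
Hub - stop 1 - stop 3 - stop 4 - stop 5 - stop 2 - Hub: 5+21+30+8+30+15 = 109
Hub - stop 1 - stop 3 - stop 5 - stop 2 - stop 4 - Hub: 5+21+22+30+34+20 = 132
Hub - stop 1 - stop 3 - stop 5 - stop 4 - stop 2 - Hub: 5+21+22+8+34+15 = 105
Hub - stop 1 - stop 4 - stop 2 - stop 3 - stop 5 - Hub: 5+15+34+19+22+28 = 123
Hub - stop 1 - stop 4 - stop 2 - stop 5 - stop 3 - Hub: 5+15+34+30+22+16 = 122
… (46 more)
Hub - stop 1 - stop 4 - stop 5 - stop 3 - stop 2 - Hub: 5+15+8+22+19+15 = 84  ← best
The minimum is 84.
One optimal route: Hub → stop 1 → stop 4 → stop 5 → stop 3 → stop 2 → Hub (or its reverse).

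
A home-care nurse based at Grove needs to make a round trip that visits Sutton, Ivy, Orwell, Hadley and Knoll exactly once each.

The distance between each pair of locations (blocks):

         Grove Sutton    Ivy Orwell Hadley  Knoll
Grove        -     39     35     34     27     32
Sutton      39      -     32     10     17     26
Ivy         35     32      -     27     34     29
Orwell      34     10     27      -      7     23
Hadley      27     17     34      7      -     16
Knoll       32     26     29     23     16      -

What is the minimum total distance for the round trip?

With 5 stops there are 5!/2 = 60 distinct round trips (a route and its reverse cost the same).
Grove - Sutton - Ivy - Orwell - Hadley - Knoll - Grove: 39+32+27+7+16+32 = 153
Grove - Sutton - Ivy - Orwell - Knoll - Hadley - Grove: 39+32+27+23+16+27 = 164
Grove - Sutton - Ivy - Hadley - Orwell - Knoll - Grove: 39+32+34+7+23+32 = 167
Grove - Sutton - Ivy - Hadley - Knoll - Orwell - Grove: 39+32+34+16+23+34 = 178
Grove - Sutton - Ivy - Knoll - Orwell - Hadley - Grove: 39+32+29+23+7+27 = 157
Grove - Sutton - Ivy - Knoll - Hadley - Orwell - Grove: 39+32+29+16+7+34 = 157
Grove - Sutton - Orwell - Ivy - Hadley - Knoll - Grove: 39+10+27+34+16+32 = 158
Grove - Sutton - Orwell - Ivy - Knoll - Hadley - Grove: 39+10+27+29+16+27 = 148
Grove - Sutton - Orwell - Hadley - Ivy - Knoll - Grove: 39+10+7+34+29+32 = 151
Grove - Sutton - Orwell - Hadley - Knoll - Ivy - Grove: 39+10+7+16+29+35 = 136
Grove - Sutton - Orwell - Knoll - Ivy - Hadley - Grove: 39+10+23+29+34+27 = 162
Grove - Sutton - Orwell - Knoll - Hadley - Ivy - Grove: 39+10+23+16+34+35 = 157
Grove - Sutton - Hadley - Ivy - Orwell - Knoll - Grove: 39+17+34+27+23+32 = 172
Grove - Sutton - Hadley - Ivy - Knoll - Orwell - Grove: 39+17+34+29+23+34 = 176
… (46 more)
Grove - Ivy - Sutton - Orwell - Hadley - Knoll - Grove: 35+32+10+7+16+32 = 132  ← best
The minimum is 132.
One optimal route: Grove → Ivy → Sutton → Orwell → Hadley → Knoll → Grove (or its reverse).

Shortest round trip = 132 blocks.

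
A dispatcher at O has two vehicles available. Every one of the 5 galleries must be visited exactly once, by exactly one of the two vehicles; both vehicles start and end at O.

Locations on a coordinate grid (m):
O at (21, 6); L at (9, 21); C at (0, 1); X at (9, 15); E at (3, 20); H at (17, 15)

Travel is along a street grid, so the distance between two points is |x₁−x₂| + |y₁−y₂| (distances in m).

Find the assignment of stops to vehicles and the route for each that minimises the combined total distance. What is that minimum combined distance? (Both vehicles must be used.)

Minimum combined distance: 108 m.

Try each way of splitting the stops between the two vehicles (each non-empty) and, for each split, find the best tour for each vehicle:
  {L} + {C, X, E, H}: 54 + 80 = 134
  {C} + {L, X, E, H}: 52 + 66 = 118
  {L, C} + {X, E, H}: 82 + 64 = 146
  {X} + {L, C, E, H}: 42 + 82 = 124
  {L, X} + {C, E, H}: 54 + 80 = 134
  {C, X} + {L, E, H}: 70 + 66 = 136
  … (15 splits in total)
  {L, C, X, E} + {H}: 82 + 26 = 108  ← best
Best: vehicle 1 O → C → E → L → X → O = 82; vehicle 2 O → H → O = 26; combined 108.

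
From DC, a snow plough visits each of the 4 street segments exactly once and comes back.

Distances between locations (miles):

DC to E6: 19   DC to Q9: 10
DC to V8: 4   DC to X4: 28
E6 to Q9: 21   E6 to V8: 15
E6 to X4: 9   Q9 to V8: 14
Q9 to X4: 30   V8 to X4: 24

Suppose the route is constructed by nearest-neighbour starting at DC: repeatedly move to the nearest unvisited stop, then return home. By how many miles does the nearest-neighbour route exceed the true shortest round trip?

Excess over optimum: 8 miles.

From DC: V8=4, Q9=10, E6=19, X4=28 → choose V8 (4).
From V8: Q9=14, E6=15, X4=24 → choose Q9 (14).
From Q9: E6=21, X4=30 → choose E6 (21).
From E6: X4=9 → choose X4 (9).
NN route DC → V8 → Q9 → E6 → X4 → DC costs 76.
Optimal: DC → Q9 → E6 → X4 → V8 → DC costs 68 (by enumerating all 12 distinct tours).
Excess = 76 − 68 = 8.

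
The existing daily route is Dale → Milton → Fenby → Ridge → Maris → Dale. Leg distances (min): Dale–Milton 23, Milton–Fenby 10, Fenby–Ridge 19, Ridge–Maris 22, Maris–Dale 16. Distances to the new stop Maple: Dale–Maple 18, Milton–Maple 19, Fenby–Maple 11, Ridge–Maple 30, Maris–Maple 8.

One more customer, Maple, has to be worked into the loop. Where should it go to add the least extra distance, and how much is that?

Minimum extra distance: 10 min, inserting Maple between Maris and Dale.

Insertion cost between consecutive stops i–j is d(i,Maple) + d(Maple,j) − d(i,j):
  between Dale and Milton: 18 + 19 − 23 = 14
  between Milton and Fenby: 19 + 11 − 10 = 20
  between Fenby and Ridge: 11 + 30 − 19 = 22
  between Ridge and Maris: 30 + 8 − 22 = 16
  between Maris and Dale: 8 + 18 − 16 = 10
Cheapest insertion is between Maris and Dale, adding 10.
New total = 90 + 10 = 100.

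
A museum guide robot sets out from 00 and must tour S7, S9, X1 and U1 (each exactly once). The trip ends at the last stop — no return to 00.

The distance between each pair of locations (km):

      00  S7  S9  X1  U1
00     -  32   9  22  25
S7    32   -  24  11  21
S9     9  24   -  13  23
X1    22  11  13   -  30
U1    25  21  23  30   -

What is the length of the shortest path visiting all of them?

There are 4! = 24 possible orderings.
00 - S7 - S9 - X1 - U1: 32+24+13+30 = 99
00 - S7 - S9 - U1 - X1: 32+24+23+30 = 109
00 - S7 - X1 - S9 - U1: 32+11+13+23 = 79
00 - S7 - X1 - U1 - S9: 32+11+30+23 = 96
00 - S7 - U1 - S9 - X1: 32+21+23+13 = 89
00 - S7 - U1 - X1 - S9: 32+21+30+13 = 96
00 - S9 - S7 - X1 - U1: 9+24+11+30 = 74
00 - S9 - S7 - U1 - X1: 9+24+21+30 = 84
00 - S9 - X1 - S7 - U1: 9+13+11+21 = 54
00 - S9 - X1 - U1 - S7: 9+13+30+21 = 73
00 - S9 - U1 - S7 - X1: 9+23+21+11 = 64
00 - S9 - U1 - X1 - S7: 9+23+30+11 = 73
00 - X1 - S7 - S9 - U1: 22+11+24+23 = 80
00 - X1 - S7 - U1 - S9: 22+11+21+23 = 77
… (10 more)
The minimum is 54.
One shortest path: 00 → S9 → X1 → S7 → U1.

54 km — the minimum one-way total.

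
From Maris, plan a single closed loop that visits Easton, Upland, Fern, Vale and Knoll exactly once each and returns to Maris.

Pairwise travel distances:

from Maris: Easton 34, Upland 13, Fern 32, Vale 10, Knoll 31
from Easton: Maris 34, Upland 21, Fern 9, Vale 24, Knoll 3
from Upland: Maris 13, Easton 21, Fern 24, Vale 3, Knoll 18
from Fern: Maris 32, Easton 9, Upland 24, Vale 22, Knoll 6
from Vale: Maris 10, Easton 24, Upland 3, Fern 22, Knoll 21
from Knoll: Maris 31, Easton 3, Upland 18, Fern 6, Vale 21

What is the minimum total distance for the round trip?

Minimum total distance: 75.

There are 60 distinct closed tours to check (reversals are equivalent).
Maris → Easton → Upland → Fern → Vale → Knoll → Maris: 34+21+24+22+21+31 = 153
Maris → Easton → Upland → Fern → Knoll → Vale → Maris: 34+21+24+6+21+10 = 116
Maris → Easton → Upland → Vale → Fern → Knoll → Maris: 34+21+3+22+6+31 = 117
Maris → Easton → Upland → Vale → Knoll → Fern → Maris: 34+21+3+21+6+32 = 117
Maris → Easton → Upland → Knoll → Fern → Vale → Maris: 34+21+18+6+22+10 = 111
Maris → Easton → Upland → Knoll → Vale → Fern → Maris: 34+21+18+21+22+32 = 148
Maris → Easton → Fern → Upland → Vale → Knoll → Maris: 34+9+24+3+21+31 = 122
Maris → Easton → Fern → Upland → Knoll → Vale → Maris: 34+9+24+18+21+10 = 116
Maris → Easton → Fern → Vale → Upland → Knoll → Maris: 34+9+22+3+18+31 = 117
Maris → Easton → Fern → Vale → Knoll → Upland → Maris: 34+9+22+21+18+13 = 117
Maris → Easton → Fern → Knoll → Upland → Vale → Maris: 34+9+6+18+3+10 = 80
Maris → Easton → Fern → Knoll → Vale → Upland → Maris: 34+9+6+21+3+13 = 86
Maris → Easton → Vale → Upland → Fern → Knoll → Maris: 34+24+3+24+6+31 = 122
Maris → Easton → Vale → Upland → Knoll → Fern → Maris: 34+24+3+18+6+32 = 117
… (46 more)
Maris → Upland → Easton → Knoll → Fern → Vale → Maris: 13+21+3+6+22+10 = 75  ← best
The minimum is 75.
One optimal route: Maris → Upland → Easton → Knoll → Fern → Vale → Maris (or its reverse).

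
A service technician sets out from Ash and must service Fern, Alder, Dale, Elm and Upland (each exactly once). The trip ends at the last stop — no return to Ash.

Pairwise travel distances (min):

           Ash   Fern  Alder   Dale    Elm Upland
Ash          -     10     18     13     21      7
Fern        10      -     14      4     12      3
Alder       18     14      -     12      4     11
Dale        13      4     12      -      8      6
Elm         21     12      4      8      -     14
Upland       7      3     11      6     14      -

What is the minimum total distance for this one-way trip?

There are 5! = 120 possible orderings.
Ash → Fern → Alder → Dale → Elm → Upland: 10+14+12+8+14 = 58
Ash → Fern → Alder → Dale → Upland → Elm: 10+14+12+6+14 = 56
Ash → Fern → Alder → Elm → Dale → Upland: 10+14+4+8+6 = 42
Ash → Fern → Alder → Elm → Upland → Dale: 10+14+4+14+6 = 48
Ash → Fern → Alder → Upland → Dale → Elm: 10+14+11+6+8 = 49
Ash → Fern → Alder → Upland → Elm → Dale: 10+14+11+14+8 = 57
Ash → Fern → Dale → Alder → Elm → Upland: 10+4+12+4+14 = 44
Ash → Fern → Dale → Alder → Upland → Elm: 10+4+12+11+14 = 51
Ash → Fern → Dale → Elm → Alder → Upland: 10+4+8+4+11 = 37
Ash → Fern → Dale → Elm → Upland → Alder: 10+4+8+14+11 = 47
Ash → Fern → Dale → Upland → Alder → Elm: 10+4+6+11+4 = 35
Ash → Fern → Dale → Upland → Elm → Alder: 10+4+6+14+4 = 38
Ash → Fern → Elm → Alder → Dale → Upland: 10+12+4+12+6 = 44
Ash → Fern → Elm → Alder → Upland → Dale: 10+12+4+11+6 = 43
… (106 more)
Ash → Upland → Fern → Dale → Elm → Alder: 7+3+4+8+4 = 26  ← best
The minimum is 26.
One shortest path: Ash → Upland → Fern → Dale → Elm → Alder.

Minimum one-way distance = 26 min.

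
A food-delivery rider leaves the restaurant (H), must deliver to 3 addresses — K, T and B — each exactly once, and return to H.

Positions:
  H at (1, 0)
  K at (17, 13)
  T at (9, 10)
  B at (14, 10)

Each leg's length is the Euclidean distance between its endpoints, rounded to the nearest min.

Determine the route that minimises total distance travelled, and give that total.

There are 3 distinct closed tours to check (reversals are equivalent).
H - K - T - B - H: 21+9+5+16 = 51
H - K - B - T - H: 21+4+5+13 = 43
H - T - K - B - H: 13+9+4+16 = 42
The minimum is 42.
One optimal route: H → T → K → B → H (or its reverse).

Shortest round trip = 42 min.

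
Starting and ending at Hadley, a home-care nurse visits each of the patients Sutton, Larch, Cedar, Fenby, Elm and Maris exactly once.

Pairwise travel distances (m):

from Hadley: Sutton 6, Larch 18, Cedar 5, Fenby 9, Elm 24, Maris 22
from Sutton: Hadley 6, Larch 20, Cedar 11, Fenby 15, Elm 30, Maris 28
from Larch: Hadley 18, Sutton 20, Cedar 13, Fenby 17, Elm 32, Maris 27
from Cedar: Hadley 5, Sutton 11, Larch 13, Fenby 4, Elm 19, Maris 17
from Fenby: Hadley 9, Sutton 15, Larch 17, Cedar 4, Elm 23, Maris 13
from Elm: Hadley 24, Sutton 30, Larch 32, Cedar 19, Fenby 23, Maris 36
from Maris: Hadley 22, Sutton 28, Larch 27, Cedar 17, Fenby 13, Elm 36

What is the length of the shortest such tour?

With 6 stops there are 6!/2 = 360 distinct round trips (a route and its reverse cost the same).
Hadley-Sutton-Larch-Cedar-Fenby-Elm-Maris-Hadley: 6+20+13+4+23+36+22 = 124
Hadley-Sutton-Larch-Cedar-Fenby-Maris-Elm-Hadley: 6+20+13+4+13+36+24 = 116
Hadley-Sutton-Larch-Cedar-Elm-Fenby-Maris-Hadley: 6+20+13+19+23+13+22 = 116
Hadley-Sutton-Larch-Cedar-Elm-Maris-Fenby-Hadley: 6+20+13+19+36+13+9 = 116
Hadley-Sutton-Larch-Cedar-Maris-Fenby-Elm-Hadley: 6+20+13+17+13+23+24 = 116
Hadley-Sutton-Larch-Cedar-Maris-Elm-Fenby-Hadley: 6+20+13+17+36+23+9 = 124
Hadley-Sutton-Larch-Fenby-Cedar-Elm-Maris-Hadley: 6+20+17+4+19+36+22 = 124
Hadley-Sutton-Larch-Fenby-Cedar-Maris-Elm-Hadley: 6+20+17+4+17+36+24 = 124
… (352 more)
Hadley-Sutton-Larch-Maris-Fenby-Cedar-Elm-Hadley: 6+20+27+13+4+19+24 = 113  ← best
The minimum is 113.
One optimal route: Hadley → Sutton → Larch → Maris → Fenby → Cedar → Elm → Hadley (or its reverse).

113 m — the shortest possible round trip.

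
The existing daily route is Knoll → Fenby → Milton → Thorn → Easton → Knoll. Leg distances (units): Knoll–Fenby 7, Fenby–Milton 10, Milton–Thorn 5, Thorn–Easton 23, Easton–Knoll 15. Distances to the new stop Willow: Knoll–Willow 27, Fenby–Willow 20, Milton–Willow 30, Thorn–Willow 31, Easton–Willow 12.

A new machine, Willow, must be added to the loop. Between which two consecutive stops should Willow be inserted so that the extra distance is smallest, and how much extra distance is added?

+20 — insert Willow between Thorn and Easton.

Insertion cost between consecutive stops i–j is d(i,Willow) + d(Willow,j) − d(i,j):
  between Knoll and Fenby: 27 + 20 − 7 = 40
  between Fenby and Milton: 20 + 30 − 10 = 40
  between Milton and Thorn: 30 + 31 − 5 = 56
  between Thorn and Easton: 31 + 12 − 23 = 20
  between Easton and Knoll: 12 + 27 − 15 = 24
Cheapest insertion is between Thorn and Easton, adding 20.
New total = 60 + 20 = 80.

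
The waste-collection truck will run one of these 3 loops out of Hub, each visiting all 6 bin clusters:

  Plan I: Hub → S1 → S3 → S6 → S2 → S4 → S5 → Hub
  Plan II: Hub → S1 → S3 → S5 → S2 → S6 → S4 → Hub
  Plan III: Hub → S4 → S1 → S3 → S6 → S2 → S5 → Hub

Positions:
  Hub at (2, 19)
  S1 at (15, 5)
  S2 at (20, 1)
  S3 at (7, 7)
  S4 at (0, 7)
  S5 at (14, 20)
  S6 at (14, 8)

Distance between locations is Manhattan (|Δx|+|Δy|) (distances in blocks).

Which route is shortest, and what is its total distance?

100 blocks — Plan III is the shortest.

Plan I: 27 + 10 + 8 + 13 + 26 + 27 + 13 = 124
Plan II: 27 + 10 + 20 + 25 + 13 + 15 + 14 = 124
Plan III: 14 + 17 + 10 + 8 + 13 + 25 + 13 = 100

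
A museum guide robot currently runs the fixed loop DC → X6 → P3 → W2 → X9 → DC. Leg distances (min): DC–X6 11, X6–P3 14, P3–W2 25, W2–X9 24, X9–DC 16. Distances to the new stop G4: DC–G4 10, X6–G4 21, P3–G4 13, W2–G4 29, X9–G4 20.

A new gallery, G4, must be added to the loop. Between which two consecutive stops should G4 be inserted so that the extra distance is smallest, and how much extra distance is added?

Insertion cost between consecutive stops i–j is d(i,G4) + d(G4,j) − d(i,j):
  between DC and X6: 10 + 21 − 11 = 20
  between X6 and P3: 21 + 13 − 14 = 20
  between P3 and W2: 13 + 29 − 25 = 17
  between W2 and X9: 29 + 20 − 24 = 25
  between X9 and DC: 20 + 10 − 16 = 14
Cheapest insertion is between X9 and DC, adding 14.
New total = 90 + 14 = 104.

+14 min — insert G4 between X9 and DC.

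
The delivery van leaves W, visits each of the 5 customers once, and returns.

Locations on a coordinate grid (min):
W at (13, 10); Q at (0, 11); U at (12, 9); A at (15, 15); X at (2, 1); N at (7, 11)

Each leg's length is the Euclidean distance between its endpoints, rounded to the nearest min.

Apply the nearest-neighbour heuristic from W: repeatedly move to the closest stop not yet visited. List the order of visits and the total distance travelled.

W → [U:1 / A:5 / N:6 / Q:13 / X:14] → U (1)
U → [N:5 / A:7 / Q:12 / X:13] → N (5)
N → [Q:7 / A:9 / X:11] → Q (7)
Q → [X:10 / A:16] → X (10)
X → [A:19] → A (19)
Return A→W: 5.
Total = 1 + 5 + 7 + 10 + 19 + 5 = 47.

Nearest-neighbour total = 47 min; route W → U → N → Q → X → A → W.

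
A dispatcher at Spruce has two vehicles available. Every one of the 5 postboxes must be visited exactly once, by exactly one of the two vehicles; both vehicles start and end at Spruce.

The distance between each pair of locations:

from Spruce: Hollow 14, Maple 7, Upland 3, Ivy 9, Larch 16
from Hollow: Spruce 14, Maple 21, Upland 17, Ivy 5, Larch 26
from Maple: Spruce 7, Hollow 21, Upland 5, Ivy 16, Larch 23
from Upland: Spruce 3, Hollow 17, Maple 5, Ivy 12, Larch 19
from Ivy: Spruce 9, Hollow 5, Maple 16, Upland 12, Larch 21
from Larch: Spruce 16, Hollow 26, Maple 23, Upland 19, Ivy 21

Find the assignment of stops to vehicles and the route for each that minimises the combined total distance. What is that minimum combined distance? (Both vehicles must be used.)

71 — the smallest possible combined total.

Check every non-empty split of the stops between the two vehicles; for each half take its own optimal tour:
  {Hollow} + {Maple, Upland, Ivy, Larch}: 28 + 61 = 89
  {Maple} + {Hollow, Upland, Ivy, Larch}: 14 + 62 = 76
  {Hollow, Maple} + {Upland, Ivy, Larch}: 42 + 52 = 94
  {Upland} + {Hollow, Maple, Ivy, Larch}: 6 + 70 = 76
  {Hollow, Upland} + {Maple, Ivy, Larch}: 34 + 60 = 94
  {Maple, Upland} + {Hollow, Ivy, Larch}: 15 + 56 = 71
  … (15 splits in total)
Best: vehicle 1 Spruce → Maple → Upland → Spruce = 15; vehicle 2 Spruce → Hollow → Ivy → Larch → Spruce = 56; combined 71.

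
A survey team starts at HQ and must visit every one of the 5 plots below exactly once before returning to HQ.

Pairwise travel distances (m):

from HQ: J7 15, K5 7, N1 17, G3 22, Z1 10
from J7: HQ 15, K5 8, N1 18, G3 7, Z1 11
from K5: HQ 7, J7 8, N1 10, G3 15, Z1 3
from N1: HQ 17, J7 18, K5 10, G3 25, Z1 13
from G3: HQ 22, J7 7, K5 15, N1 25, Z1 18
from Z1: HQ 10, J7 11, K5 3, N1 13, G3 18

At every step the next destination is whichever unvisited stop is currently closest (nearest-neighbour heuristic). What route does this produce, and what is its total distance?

Total distance 70 m via the nearest-neighbour route HQ → K5 → Z1 → J7 → G3 → N1 → HQ.

HQ → [K5:7 / Z1:10 / J7:15 / N1:17 / G3:22] → K5 (7)
K5 → [Z1:3 / J7:8 / N1:10 / G3:15] → Z1 (3)
Z1 → [J7:11 / N1:13 / G3:18] → J7 (11)
J7 → [G3:7 / N1:18] → G3 (7)
G3 → [N1:25] → N1 (25)
Return N1→HQ: 17.
Total = 7 + 3 + 11 + 7 + 25 + 17 = 70.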